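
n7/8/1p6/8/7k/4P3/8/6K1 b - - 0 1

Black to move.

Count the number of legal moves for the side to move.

Black to move; king on h4.
In check: no.
Legal moves: Nc7, Kh5, Kg5, Kg4, Kh3, Kg3, b5.
Count: 7.

7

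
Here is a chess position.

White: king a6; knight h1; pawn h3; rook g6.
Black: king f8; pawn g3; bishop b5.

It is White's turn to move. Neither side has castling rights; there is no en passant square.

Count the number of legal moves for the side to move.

5

White to move; king on a6.
In check: yes, from the black bishop on b5.
Legal moves: Kb7, Ka7, Kb6, Kxb5, Ka5.
Count: 5.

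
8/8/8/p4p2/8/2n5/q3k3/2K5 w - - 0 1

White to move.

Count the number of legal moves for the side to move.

0

White to move; king on c1.
In check: no.
Legal moves: none.
Count: 0.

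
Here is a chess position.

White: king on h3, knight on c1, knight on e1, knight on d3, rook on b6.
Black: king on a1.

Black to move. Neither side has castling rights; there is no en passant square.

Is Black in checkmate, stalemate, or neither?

stalemate

Black to move; black king on a1.
In check: no.
King squares — b1: attacked by Rb6; a2: attacked by Nc1; b2: attacked by Nd3.
Legal moves for Black: none.
Not in check and no legal moves → stalemate.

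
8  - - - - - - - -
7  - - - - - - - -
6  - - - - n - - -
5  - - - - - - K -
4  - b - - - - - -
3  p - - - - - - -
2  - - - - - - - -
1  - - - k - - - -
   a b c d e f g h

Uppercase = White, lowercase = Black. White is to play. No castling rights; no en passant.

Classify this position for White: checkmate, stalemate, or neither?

White to move; white king on g5.
In check: yes, from the black knight on e6.
King squares — f4: attacked by Ne6; g4: available; h4: available; f5: available; h5: available; f6: available; g6: available; h6: available.
Legal moves for White: Kh6, Kg6, Kf6, Kh5, Kf5, Kh4, Kg4.
White is in check but has 7 legal moves → neither.

neither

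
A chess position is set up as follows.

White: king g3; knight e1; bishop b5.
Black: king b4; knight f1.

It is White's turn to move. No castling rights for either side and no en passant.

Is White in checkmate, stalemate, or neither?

neither

White to move; white king on g3.
In check: yes, from the black knight on f1.
King squares — f2: available; g2: available; h2: attacked by Nf1; f3: available; h3: available; f4: available; g4: available; h4: available.
Legal moves for White: Kh4, Kg4, Kf4, Kh3, Kf3, Kg2, Kf2, Bxf1.
White is in check but has 8 legal moves → neither.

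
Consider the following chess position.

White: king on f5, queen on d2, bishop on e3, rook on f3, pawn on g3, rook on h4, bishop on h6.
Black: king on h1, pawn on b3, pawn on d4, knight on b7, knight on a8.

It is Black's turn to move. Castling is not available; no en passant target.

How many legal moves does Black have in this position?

Black to move; king on h1.
In check: yes, from the white rook on h4.
Legal moves: none.
Count: 0.

0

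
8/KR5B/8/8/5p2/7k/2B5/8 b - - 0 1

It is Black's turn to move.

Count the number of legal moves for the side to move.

6

Black to move; king on h3.
In check: no.
Legal moves: Kh4, Kg4, Kg3, Kh2, Kg2, f3.
Count: 6.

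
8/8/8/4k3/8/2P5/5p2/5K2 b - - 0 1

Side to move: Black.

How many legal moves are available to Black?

7

Black to move; king on e5.
In check: no.
Legal moves: Kf6, Ke6, Kd6, Kf5, Kd5, Kf4, Ke4.
Count: 7.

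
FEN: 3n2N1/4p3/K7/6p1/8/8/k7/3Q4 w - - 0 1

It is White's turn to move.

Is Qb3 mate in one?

After Qb3: black king on a2; in check: yes, from the white queen on b3.
Black has 2 legal replies: Kxb3, Ka1.
In check but a legal move exists → not checkmate.

no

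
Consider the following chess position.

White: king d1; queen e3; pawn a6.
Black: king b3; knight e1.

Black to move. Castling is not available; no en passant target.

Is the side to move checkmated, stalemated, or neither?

Black to move; black king on b3.
In check: yes, from the white queen on e3.
Legal moves for Black: Kc4, Kb4, Ka4, Kb2, Ka2, Nd3.
Black is in check but has 6 legal moves → neither.

neither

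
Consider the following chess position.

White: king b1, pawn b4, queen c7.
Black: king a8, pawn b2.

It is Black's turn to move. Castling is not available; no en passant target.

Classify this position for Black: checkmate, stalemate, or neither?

Black to move; black king on a8.
In check: no.
King squares — a7: attacked by Qc7; b7: attacked by Qc7; b8: attacked by Qc7.
Legal moves for Black: none.
Not in check and no legal moves → stalemate.

stalemate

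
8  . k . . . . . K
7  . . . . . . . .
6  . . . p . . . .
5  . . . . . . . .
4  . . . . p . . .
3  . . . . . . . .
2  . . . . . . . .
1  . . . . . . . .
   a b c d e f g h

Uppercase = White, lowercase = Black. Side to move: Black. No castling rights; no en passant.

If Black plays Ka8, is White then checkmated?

After Ka8: white king on h8; in check: no.
White is not in check, so this cannot be checkmate.

no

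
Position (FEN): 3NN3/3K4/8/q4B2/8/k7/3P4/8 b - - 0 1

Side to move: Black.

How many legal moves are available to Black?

Black to move; king on a3.
In check: no.
Legal moves: Qxd8+, Qa8, Qc7+, Qa7+, Qb6, Qa6, Qxf5+, Qe5, Qd5+, Qc5, Qb5+, Qb4, Qa4+, Qc3, Qxd2+, Kb4, Ka4, Kb3, Kb2, Ka2.
Count: 20.

20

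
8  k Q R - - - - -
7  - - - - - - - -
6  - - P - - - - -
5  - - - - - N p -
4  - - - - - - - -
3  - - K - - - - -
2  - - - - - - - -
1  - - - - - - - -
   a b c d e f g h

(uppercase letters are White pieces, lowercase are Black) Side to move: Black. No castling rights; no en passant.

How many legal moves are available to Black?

0

Black to move; king on a8.
In check: yes, from the white queen on b8.
Legal moves: none.
Count: 0.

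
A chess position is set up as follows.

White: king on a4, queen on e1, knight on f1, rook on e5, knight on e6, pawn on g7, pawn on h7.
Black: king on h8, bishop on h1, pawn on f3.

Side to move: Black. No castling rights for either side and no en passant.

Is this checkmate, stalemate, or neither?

Black to move; black king on h8.
In check: yes, from the white pawn on g7.
Legal moves for Black: Kxh7.
Black is in check but has 1 legal move → neither.

neither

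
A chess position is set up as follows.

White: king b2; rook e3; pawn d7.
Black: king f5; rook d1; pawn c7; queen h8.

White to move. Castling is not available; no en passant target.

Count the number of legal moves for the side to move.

White to move; king on b2.
In check: yes, from the black queen on h8.
Legal moves: Kb3, Ka3, Kc2, Ka2, Re5+, Rc3.
Count: 6.

6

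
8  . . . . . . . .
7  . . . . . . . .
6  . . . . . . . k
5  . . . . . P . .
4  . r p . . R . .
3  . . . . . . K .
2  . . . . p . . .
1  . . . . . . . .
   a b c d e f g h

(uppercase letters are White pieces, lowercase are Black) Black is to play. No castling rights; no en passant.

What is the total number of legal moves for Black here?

Black to move; king on h6.
In check: no.
Legal moves: Kh7, Kg7, Kh5, Kg5, Rb8, Rb7, Rb6, Rb5, Ra4, Rb3+, Rb2, Rb1, c3, e1=Q+, e1=R, e1=B+, e1=N.
Count: 17.

17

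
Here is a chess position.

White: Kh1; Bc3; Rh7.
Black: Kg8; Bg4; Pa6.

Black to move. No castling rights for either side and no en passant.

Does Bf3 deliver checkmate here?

no

After Bf3: white king on h1; in check: yes, from the black bishop on f3.
White has 2 legal replies: Kh2, Kg1.
In check but a legal move exists → not checkmate.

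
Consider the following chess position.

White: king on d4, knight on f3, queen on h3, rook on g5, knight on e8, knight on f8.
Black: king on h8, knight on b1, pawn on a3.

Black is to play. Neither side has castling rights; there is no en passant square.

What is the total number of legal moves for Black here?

0

Black to move; king on h8.
In check: yes, from the white queen on h3.
Legal moves: none.
Count: 0.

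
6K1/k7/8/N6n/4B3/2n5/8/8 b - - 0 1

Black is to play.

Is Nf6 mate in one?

After Nf6: white king on g8; in check: yes, from the black knight on f6.
White has 4 legal replies: Kh8, Kf8, Kg7, Kf7.
In check but a legal move exists → not checkmate.

no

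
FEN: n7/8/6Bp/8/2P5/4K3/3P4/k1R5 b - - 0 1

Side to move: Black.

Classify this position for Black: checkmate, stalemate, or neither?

Black to move; black king on a1.
In check: yes, from the white rook on c1.
Legal moves for Black: Kb2, Ka2.
Black is in check but has 2 legal moves → neither.

neither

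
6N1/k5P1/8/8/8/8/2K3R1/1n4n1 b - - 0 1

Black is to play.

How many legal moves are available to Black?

11

Black to move; king on a7.
In check: no.
Legal moves: Kb8, Ka8, Kb7, Kb6, Ka6, Nh3, Nf3, Ne2, Nc3, Na3+, Nd2.
Count: 11.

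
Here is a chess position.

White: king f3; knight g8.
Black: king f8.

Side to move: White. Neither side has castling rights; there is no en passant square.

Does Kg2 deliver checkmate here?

After Kg2: black king on f8; in check: no.
Black is not in check, so this cannot be checkmate.

no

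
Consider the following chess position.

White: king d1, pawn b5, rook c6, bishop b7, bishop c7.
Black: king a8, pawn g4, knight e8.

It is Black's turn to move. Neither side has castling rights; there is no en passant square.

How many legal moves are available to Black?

2

Black to move; king on a8.
In check: yes, from the white bishop on b7.
Legal moves: Kxb7, Ka7.
Count: 2.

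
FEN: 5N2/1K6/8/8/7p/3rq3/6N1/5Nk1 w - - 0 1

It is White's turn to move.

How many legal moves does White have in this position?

18

White to move; king on b7.
In check: no.
Legal moves: Nh7, Nd7, Ng6, Ne6, Kc8, Kb8, Ka8, Kc7, Kc6, Ka6, Nxh4, Nf4, Ngxe3, Ne1, Ng3, Nfxe3, Nh2, Nd2.
Count: 18.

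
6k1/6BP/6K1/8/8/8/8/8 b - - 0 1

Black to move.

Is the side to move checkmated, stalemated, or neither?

Black to move; black king on g8.
In check: yes, from the white pawn on h7.
King squares — f7: attacked by Kg6; g7: attacked by Kg6; h7: attacked by Kg6; f8: attacked by Bg7; h8: attacked by Bg7.
Legal moves for Black: none.
In check with no legal moves → checkmate.

checkmate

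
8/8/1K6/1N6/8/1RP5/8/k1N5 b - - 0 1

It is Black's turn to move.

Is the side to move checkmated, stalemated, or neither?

Black to move; black king on a1.
In check: no.
King squares — b1: attacked by Rb3; a2: attacked by Nc1; b2: attacked by Rb3.
Legal moves for Black: none.
Not in check and no legal moves → stalemate.

stalemate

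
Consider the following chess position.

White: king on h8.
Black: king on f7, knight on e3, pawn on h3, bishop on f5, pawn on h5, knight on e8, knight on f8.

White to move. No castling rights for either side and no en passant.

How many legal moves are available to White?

White to move; king on h8.
In check: no.
Legal moves: none.
Count: 0.

0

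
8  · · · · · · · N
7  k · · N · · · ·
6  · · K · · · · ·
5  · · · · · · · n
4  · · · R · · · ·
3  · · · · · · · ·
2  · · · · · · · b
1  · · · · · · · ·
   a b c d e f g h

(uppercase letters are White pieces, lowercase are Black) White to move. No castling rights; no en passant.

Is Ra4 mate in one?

yes

After Ra4: black king on a7; in check: yes, from the white rook on a4.
King squares — a6: attacked by Ra4; b6: attacked by Kc6; b7: attacked by Kc6; a8: attacked by Ra4; b8: attacked by Nd7.
Black has no legal moves → checkmate.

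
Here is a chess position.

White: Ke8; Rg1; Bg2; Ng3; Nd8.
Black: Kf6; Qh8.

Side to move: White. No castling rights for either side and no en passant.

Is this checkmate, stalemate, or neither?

White to move; white king on e8.
In check: yes, from the black queen on h8.
King squares — d7: available; e7: attacked by Kf6; f7: attacked by Kf6; d8: own knight; f8: attacked by Qh8.
Legal moves for White: Kd7.
White is in check but has 1 legal move → neither.

neither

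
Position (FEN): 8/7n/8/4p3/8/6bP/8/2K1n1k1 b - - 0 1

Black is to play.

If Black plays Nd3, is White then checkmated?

After Nd3: white king on c1; in check: yes, from the black knight on d3.
White has 4 legal replies: Kd2, Kc2, Kd1, Kb1.
In check but a legal move exists → not checkmate.

no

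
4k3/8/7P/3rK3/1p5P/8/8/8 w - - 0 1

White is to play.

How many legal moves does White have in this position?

White to move; king on e5.
In check: yes, from the black rook on d5.
Legal moves: Kf6, Ke6, Kxd5, Kf4, Ke4.
Count: 5.

5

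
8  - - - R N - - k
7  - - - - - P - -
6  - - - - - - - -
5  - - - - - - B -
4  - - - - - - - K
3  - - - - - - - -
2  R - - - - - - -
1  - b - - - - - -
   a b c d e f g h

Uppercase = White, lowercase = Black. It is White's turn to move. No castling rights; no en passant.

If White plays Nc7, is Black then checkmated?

no

After Nc7: black king on h8; in check: yes, from the white rook on d8.
Black has 2 legal replies: Kh7, Kg7.
In check but a legal move exists → not checkmate.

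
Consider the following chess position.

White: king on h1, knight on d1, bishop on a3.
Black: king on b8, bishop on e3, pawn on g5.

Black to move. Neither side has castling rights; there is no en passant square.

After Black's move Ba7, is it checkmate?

no

After Ba7: white king on h1; in check: no.
White is not in check, so this cannot be checkmate.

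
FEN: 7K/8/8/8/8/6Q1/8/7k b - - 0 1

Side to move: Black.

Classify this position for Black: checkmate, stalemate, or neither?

stalemate

Black to move; black king on h1.
In check: no.
King squares — g1: attacked by Qg3; g2: attacked by Qg3; h2: attacked by Qg3.
Legal moves for Black: none.
Not in check and no legal moves → stalemate.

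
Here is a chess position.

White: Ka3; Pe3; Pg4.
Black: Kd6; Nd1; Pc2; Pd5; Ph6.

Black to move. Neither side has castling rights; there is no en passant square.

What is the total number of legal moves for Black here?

Black to move; king on d6.
In check: no.
Legal moves: Ke7, Kd7, Kc7, Ke6, Kc6, Ke5, Kc5, Nxe3, Nc3, Nf2, Nb2, h5, d4, c1=Q+, c1=R, c1=B+, c1=N.
Count: 17.

17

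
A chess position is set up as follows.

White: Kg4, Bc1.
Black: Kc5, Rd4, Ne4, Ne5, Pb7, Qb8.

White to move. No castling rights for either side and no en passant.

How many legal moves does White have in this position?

White to move; king on g4.
In check: yes, from the black knight on e5.
Legal moves: Kh5, Kf5, Kh4, Kf4, Kh3.
Count: 5.

5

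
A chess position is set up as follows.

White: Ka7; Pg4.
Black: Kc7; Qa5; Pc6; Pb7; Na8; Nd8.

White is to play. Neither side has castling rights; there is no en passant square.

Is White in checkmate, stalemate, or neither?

White to move; white king on a7.
In check: yes, from the black queen on a5.
King squares — a6: attacked by Qa5; b6: attacked by Qa5; b7: attacked by Kc7; a8: attacked by Qa5; b8: attacked by Kc7.
Legal moves for White: none.
In check with no legal moves → checkmate.

checkmate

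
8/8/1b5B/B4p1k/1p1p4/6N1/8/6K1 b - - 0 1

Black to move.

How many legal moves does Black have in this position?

Black to move; king on h5.
In check: yes, from the white knight on g3.
Legal moves: Kxh6, Kg6, Kh4, Kg4.
Count: 4.

4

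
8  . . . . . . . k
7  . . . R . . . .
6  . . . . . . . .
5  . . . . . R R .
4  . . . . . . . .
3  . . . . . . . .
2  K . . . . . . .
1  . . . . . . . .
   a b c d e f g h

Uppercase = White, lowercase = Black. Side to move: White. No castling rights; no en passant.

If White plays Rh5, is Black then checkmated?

After Rh5: black king on h8; in check: yes, from the white rook on h5.
Black has 1 legal reply: Kg8.
In check but a legal move exists → not checkmate.

no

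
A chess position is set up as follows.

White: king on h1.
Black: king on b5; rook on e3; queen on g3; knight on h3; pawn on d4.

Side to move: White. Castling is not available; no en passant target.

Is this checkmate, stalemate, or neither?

stalemate

White to move; white king on h1.
In check: no.
King squares — g1: attacked by Qg3; g2: attacked by Qg3; h2: attacked by Qg3.
Legal moves for White: none.
Not in check and no legal moves → stalemate.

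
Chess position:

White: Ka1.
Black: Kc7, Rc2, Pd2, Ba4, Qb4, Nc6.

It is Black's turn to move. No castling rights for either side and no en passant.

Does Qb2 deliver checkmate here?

After Qb2: white king on a1; in check: yes, from the black queen on b2.
King squares — b1: attacked by Qb2; a2: attacked by Qb2; b2: attacked by Rc2.
White has no legal moves → checkmate.

yes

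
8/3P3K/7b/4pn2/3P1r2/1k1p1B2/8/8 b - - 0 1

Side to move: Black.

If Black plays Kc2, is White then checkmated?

no

After Kc2: white king on h7; in check: no.
White is not in check, so this cannot be checkmate.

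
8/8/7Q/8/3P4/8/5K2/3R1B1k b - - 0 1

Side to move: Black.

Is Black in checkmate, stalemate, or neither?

checkmate

Black to move; black king on h1.
In check: yes, from the white queen on h6.
King squares — g1: attacked by Kf2; g2: attacked by Bf1; h2: attacked by Qh6.
Legal moves for Black: none.
In check with no legal moves → checkmate.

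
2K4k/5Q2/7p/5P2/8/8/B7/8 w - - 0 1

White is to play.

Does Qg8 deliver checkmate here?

After Qg8: black king on h8; in check: yes, from the white queen on g8.
King squares — g7: attacked by Qg8; h7: attacked by Qg8; g8: attacked by Ba2.
Black has no legal moves → checkmate.

yes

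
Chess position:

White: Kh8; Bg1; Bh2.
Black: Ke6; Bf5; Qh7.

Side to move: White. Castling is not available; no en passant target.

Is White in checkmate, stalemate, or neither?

checkmate

White to move; white king on h8.
In check: yes, from the black queen on h7.
King squares — g7: attacked by Qh7; h7: attacked by Bf5; g8: attacked by Qh7.
Legal moves for White: none.
In check with no legal moves → checkmate.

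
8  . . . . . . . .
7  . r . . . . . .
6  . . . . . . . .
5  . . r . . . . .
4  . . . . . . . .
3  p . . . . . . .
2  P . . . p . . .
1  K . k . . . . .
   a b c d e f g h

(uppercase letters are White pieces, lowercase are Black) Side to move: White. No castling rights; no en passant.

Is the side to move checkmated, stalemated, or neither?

stalemate

White to move; white king on a1.
In check: no.
King squares — b1: attacked by Kc1; a2: own pawn; b2: attacked by Kc1.
Legal moves for White: none.
Not in check and no legal moves → stalemate.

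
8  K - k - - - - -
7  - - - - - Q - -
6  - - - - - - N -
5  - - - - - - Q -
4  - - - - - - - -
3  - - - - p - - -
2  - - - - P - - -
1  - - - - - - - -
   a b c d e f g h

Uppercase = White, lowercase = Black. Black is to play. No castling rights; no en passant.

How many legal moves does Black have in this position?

Black to move; king on c8.
In check: no.
Legal moves: none.
Count: 0.

0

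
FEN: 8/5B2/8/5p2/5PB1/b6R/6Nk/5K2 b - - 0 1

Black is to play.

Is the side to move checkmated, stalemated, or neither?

Black to move; black king on h2.
In check: yes, from the white rook on h3.
King squares — g1: attacked by Kf1; h1: attacked by Rh3; g2: attacked by Kf1; g3: attacked by Rh3; h3: attacked by Bg4.
Legal moves for Black: none.
In check with no legal moves → checkmate.

checkmate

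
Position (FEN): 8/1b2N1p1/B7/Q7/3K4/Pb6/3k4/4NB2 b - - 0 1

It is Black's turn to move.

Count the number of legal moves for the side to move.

2

Black to move; king on d2.
In check: yes, from the white queen on a5.
Legal moves: Kd1, Kc1.
Count: 2.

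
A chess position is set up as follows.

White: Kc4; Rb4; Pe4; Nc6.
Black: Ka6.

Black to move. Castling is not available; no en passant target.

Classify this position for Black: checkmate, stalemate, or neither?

stalemate

Black to move; black king on a6.
In check: no.
King squares — a5: attacked by Nc6; b5: attacked by Rb4; b6: attacked by Rb4; a7: attacked by Nc6; b7: attacked by Rb4.
Legal moves for Black: none.
Not in check and no legal moves → stalemate.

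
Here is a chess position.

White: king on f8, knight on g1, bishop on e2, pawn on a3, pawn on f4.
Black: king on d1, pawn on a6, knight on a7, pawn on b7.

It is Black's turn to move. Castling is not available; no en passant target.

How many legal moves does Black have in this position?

Black to move; king on d1.
In check: yes, from the white bishop on e2.
Legal moves: Kd2, Kc2, Ke1, Kc1.
Count: 4.

4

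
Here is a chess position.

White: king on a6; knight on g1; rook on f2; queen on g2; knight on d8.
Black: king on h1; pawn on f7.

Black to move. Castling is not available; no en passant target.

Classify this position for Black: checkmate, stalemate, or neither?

Black to move; black king on h1.
In check: yes, from the white queen on g2.
King squares — g1: attacked by Qg2; g2: attacked by Rf2; h2: attacked by Qg2.
Legal moves for Black: none.
In check with no legal moves → checkmate.

checkmate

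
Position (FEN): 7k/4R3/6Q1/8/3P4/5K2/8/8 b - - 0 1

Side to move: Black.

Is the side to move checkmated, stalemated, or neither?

stalemate

Black to move; black king on h8.
In check: no.
King squares — g7: attacked by Qg6; h7: attacked by Qg6; g8: attacked by Qg6.
Legal moves for Black: none.
Not in check and no legal moves → stalemate.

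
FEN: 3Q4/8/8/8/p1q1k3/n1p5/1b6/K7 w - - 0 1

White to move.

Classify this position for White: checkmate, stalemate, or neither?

White to move; white king on a1.
In check: yes, from the black bishop on b2.
King squares — b1: attacked by Na3; a2: attacked by Qc4; b2: attacked by Pc3.
Legal moves for White: none.
In check with no legal moves → checkmate.

checkmate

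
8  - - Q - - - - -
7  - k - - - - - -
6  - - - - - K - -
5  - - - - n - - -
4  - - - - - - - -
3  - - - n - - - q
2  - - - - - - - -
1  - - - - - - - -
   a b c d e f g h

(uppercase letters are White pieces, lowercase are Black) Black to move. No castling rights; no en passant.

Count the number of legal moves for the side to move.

4

Black to move; king on b7.
In check: yes, from the white queen on c8.
Legal moves: Kxc8, Ka7, Kb6, Qxc8.
Count: 4.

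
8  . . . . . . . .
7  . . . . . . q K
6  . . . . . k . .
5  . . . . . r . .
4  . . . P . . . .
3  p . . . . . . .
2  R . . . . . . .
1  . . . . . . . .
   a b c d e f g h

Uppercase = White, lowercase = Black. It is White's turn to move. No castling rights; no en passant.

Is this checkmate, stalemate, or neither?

checkmate

White to move; white king on h7.
In check: yes, from the black queen on g7.
King squares — g6: attacked by Kf6; h6: attacked by Qg7; g7: attacked by Kf6; g8: attacked by Qg7; h8: attacked by Qg7.
Legal moves for White: none.
In check with no legal moves → checkmate.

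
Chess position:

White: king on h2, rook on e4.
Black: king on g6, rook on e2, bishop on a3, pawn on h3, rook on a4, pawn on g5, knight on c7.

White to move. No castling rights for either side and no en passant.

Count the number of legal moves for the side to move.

White to move; king on h2.
In check: yes, from the black rook on e2.
Legal moves: Kxh3, Kg3, Kh1, Kg1, Rxe2.
Count: 5.

5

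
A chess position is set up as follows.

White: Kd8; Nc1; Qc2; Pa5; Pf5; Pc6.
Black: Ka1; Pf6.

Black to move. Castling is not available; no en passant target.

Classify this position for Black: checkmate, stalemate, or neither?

Black to move; black king on a1.
In check: no.
King squares — b1: attacked by Qc2; a2: attacked by Nc1; b2: attacked by Qc2.
Legal moves for Black: none.
Not in check and no legal moves → stalemate.

stalemate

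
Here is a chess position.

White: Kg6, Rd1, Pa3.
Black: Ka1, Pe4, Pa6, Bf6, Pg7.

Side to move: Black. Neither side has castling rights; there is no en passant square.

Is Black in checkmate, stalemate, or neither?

Black to move; black king on a1.
In check: yes, from the white rook on d1.
Legal moves for Black: Kb2, Ka2.
Black is in check but has 2 legal moves → neither.

neither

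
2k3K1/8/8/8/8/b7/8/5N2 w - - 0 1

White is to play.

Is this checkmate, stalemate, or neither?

White to move; white king on g8.
In check: no.
Legal moves for White: Kh8, Kh7, Kg7, Kf7, Ng3, Ne3, Nh2, Nd2.
White has 8 legal moves and is not in check → neither.

neither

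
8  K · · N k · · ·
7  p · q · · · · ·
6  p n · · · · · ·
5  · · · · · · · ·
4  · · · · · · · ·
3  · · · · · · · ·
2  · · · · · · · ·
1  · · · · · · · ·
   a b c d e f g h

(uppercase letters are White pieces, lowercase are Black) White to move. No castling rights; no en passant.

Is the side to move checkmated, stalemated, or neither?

checkmate

White to move; white king on a8.
In check: yes, from the black knight on b6.
King squares — a7: attacked by Qc7; b7: attacked by Qc7; b8: attacked by Qc7.
Legal moves for White: none.
In check with no legal moves → checkmate.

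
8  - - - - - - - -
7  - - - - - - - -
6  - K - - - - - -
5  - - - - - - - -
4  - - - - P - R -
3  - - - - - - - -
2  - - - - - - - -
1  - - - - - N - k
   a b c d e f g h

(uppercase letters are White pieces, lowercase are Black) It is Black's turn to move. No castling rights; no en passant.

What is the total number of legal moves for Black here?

Black to move; king on h1.
In check: no.
Legal moves: none.
Count: 0.

0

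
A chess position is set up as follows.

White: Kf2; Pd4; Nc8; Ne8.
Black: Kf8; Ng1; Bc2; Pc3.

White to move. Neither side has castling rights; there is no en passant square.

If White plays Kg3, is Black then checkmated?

no

After Kg3: black king on f8; in check: no.
Black is not in check, so this cannot be checkmate.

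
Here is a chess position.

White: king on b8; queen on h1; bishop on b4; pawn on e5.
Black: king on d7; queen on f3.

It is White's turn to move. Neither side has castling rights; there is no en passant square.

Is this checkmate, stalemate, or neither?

White to move; white king on b8.
In check: no.
Legal moves for White include: Ka7, Bf8, Be7, Bd6, Bc5, Ba5, Bc3, Ba3, Bd2, Be1, Qh8, Qh7+, Qh6, Qh5, Qh4, Qh3+, Qxf3, Qh2, ... (list truncated; more exist).
White has legal moves and is not in check → neither.

neither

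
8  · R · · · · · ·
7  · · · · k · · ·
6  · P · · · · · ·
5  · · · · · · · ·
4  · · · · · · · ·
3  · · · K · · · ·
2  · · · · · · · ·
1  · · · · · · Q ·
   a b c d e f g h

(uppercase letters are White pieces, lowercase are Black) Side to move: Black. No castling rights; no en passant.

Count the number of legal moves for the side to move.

Black to move; king on e7.
In check: no.
Legal moves: Kf7, Kd7, Kf6, Ke6, Kd6.
Count: 5.

5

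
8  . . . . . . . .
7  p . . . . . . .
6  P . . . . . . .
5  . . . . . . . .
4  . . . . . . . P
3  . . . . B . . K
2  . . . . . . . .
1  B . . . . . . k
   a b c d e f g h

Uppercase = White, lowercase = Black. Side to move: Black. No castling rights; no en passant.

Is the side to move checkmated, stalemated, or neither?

stalemate

Black to move; black king on h1.
In check: no.
King squares — g1: attacked by Be3; g2: attacked by Kh3; h2: attacked by Kh3.
Legal moves for Black: none.
Not in check and no legal moves → stalemate.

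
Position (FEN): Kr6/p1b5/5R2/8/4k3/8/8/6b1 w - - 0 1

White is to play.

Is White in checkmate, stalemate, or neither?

White to move; white king on a8.
In check: yes, from the black rook on b8.
King squares — a7: attacked by Bg1; b7: attacked by Rb8; b8: attacked by Bc7.
Legal moves for White: none.
In check with no legal moves → checkmate.

checkmate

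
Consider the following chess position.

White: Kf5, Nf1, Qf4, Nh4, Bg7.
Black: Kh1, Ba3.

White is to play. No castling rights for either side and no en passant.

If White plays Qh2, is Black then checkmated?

yes

After Qh2: black king on h1; in check: yes, from the white queen on h2.
King squares — g1: attacked by Qh2; g2: attacked by Qh2; h2: attacked by Nf1.
Black has no legal moves → checkmate.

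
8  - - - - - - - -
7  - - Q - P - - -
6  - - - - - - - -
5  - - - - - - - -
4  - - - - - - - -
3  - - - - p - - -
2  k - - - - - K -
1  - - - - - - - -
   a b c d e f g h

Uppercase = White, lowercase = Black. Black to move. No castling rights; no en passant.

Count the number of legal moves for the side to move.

6

Black to move; king on a2.
In check: no.
Legal moves: Kb3, Ka3, Kb2, Kb1, Ka1, e2.
Count: 6.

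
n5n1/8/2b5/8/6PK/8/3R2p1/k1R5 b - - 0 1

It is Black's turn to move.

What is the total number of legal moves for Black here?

Black to move; king on a1.
In check: yes, from the white rook on c1.
Legal moves: none.
Count: 0.

0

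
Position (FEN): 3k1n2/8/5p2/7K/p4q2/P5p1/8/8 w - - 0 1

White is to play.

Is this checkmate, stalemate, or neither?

White to move; white king on h5.
In check: no.
King squares — g4: attacked by Qf4; h4: attacked by Qf4; g5: attacked by Qf4; g6: attacked by Nf8; h6: attacked by Qf4.
Legal moves for White: none.
Not in check and no legal moves → stalemate.

stalemate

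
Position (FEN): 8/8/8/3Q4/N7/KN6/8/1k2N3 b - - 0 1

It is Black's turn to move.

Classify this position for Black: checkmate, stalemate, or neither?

stalemate

Black to move; black king on b1.
In check: no.
King squares — a1: attacked by Nb3; c1: attacked by Nb3; a2: attacked by Ka3; b2: attacked by Ka3; c2: attacked by Ne1.
Legal moves for Black: none.
Not in check and no legal moves → stalemate.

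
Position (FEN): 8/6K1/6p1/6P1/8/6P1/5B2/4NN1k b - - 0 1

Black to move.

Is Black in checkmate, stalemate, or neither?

stalemate

Black to move; black king on h1.
In check: no.
King squares — g1: attacked by Bf2; g2: attacked by Ne1; h2: attacked by Nf1.
Legal moves for Black: none.
Not in check and no legal moves → stalemate.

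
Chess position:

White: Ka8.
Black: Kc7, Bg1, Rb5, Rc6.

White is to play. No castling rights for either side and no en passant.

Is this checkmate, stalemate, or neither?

stalemate

White to move; white king on a8.
In check: no.
King squares — a7: attacked by Bg1; b7: attacked by Rb5; b8: attacked by Rb5.
Legal moves for White: none.
Not in check and no legal moves → stalemate.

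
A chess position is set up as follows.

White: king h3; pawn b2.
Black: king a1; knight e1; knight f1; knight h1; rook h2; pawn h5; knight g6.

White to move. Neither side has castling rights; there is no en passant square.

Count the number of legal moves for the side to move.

0

White to move; king on h3.
In check: yes, from the black rook on h2.
Legal moves: none.
Count: 0.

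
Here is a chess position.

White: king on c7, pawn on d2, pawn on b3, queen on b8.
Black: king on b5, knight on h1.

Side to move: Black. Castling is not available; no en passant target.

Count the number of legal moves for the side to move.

3

Black to move; king on b5.
In check: yes, from the white queen on b8.
Legal moves: Ka6, Kc5, Ka5.
Count: 3.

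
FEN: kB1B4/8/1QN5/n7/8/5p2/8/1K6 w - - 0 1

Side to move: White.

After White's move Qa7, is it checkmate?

yes

After Qa7: black king on a8; in check: yes, from the white queen on a7.
King squares — a7: attacked by Nc6; b7: attacked by Qa7; b8: attacked by Nc6.
Black has no legal moves → checkmate.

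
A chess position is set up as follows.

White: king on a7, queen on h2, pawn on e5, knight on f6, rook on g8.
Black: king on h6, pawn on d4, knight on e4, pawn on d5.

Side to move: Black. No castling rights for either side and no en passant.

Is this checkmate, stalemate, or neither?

checkmate

Black to move; black king on h6.
In check: yes, from the white queen on h2.
King squares — g5: attacked by Rg8; h5: attacked by Qh2; g6: attacked by Rg8; g7: attacked by Rg8; h7: attacked by Qh2.
Legal moves for Black: none.
In check with no legal moves → checkmate.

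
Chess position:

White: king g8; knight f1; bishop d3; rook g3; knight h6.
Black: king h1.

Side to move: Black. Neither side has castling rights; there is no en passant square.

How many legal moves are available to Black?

Black to move; king on h1.
In check: no.
Legal moves: none.
Count: 0.

0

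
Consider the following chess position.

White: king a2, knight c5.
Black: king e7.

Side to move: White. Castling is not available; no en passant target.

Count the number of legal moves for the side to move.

13

White to move; king on a2.
In check: no.
Legal moves: Nd7, Nb7, Ne6, Na6, Ne4, Na4, Nd3, Nb3, Kb3, Ka3, Kb2, Kb1, Ka1.
Count: 13.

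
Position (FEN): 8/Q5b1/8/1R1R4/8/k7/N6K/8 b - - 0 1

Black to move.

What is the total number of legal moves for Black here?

0

Black to move; king on a3.
In check: yes, from the white queen on a7.
Legal moves: none.
Count: 0.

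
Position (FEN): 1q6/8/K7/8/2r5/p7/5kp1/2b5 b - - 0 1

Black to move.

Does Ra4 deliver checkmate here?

After Ra4: white king on a6; in check: yes, from the black rook on a4.
King squares — a5: attacked by Ra4; b5: attacked by Qb8; b6: attacked by Qb8; a7: attacked by Ra4; b7: attacked by Qb8.
White has no legal moves → checkmate.

yes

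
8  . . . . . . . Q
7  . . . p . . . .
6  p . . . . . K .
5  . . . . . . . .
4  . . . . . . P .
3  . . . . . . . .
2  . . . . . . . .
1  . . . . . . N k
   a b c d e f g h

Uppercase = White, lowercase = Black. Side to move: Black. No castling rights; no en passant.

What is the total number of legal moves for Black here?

2

Black to move; king on h1.
In check: yes, from the white queen on h8.
Legal moves: Kg2, Kxg1.
Count: 2.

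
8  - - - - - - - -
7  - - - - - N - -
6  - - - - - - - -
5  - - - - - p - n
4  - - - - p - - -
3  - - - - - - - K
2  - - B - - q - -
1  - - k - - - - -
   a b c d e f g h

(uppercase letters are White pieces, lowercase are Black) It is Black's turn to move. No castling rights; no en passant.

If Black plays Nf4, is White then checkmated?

After Nf4: white king on h3; in check: yes, from the black knight on f4.
King squares — g2: attacked by Qf2; h2: attacked by Qf2; g3: attacked by Qf2; g4: attacked by Pf5; h4: attacked by Qf2.
White has no legal moves → checkmate.

yes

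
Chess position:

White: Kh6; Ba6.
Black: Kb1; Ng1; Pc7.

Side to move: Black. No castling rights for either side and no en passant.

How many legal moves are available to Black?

10

Black to move; king on b1.
In check: no.
Legal moves: Nh3, Nf3, Ne2, Kc2, Kb2, Ka2, Kc1, Ka1, c6, c5.
Count: 10.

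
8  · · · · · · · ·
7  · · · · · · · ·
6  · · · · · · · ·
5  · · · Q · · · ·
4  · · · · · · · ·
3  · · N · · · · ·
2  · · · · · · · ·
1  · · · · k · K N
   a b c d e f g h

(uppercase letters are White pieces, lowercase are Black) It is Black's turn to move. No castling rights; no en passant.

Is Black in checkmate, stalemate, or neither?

Black to move; black king on e1.
In check: no.
King squares — d1: attacked by Nc3; f1: attacked by Kg1; d2: attacked by Qd5; e2: attacked by Nc3; f2: attacked by Kg1.
Legal moves for Black: none.
Not in check and no legal moves → stalemate.

stalemate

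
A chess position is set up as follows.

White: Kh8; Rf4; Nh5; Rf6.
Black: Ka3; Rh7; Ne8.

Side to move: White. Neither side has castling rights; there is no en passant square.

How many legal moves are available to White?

2

White to move; king on h8.
In check: yes, from the black rook on h7.
Legal moves: Kg8, Kxh7.
Count: 2.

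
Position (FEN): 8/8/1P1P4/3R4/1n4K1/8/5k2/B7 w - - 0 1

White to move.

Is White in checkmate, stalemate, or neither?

neither

White to move; white king on g4.
In check: no.
Legal moves for White include: Rh5, Rg5, Rf5+, Re5, Rc5, Rb5, Ra5, Rd4, Rd3, Rd2+, Rd1, Kh5, Kg5, Kf5, Kh4, Kf4, Kh3, Bh8, ... (list truncated; more exist).
White has legal moves and is not in check → neither.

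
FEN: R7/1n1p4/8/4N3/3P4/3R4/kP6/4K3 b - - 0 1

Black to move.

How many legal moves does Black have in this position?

3

Black to move; king on a2.
In check: yes, from the white rook on a8.
Legal moves: Kxb2, Kb1, Na5.
Count: 3.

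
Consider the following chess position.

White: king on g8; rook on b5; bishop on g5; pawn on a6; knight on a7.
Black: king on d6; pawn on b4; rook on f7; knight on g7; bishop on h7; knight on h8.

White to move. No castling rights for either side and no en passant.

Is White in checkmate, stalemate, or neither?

neither

White to move; white king on g8.
In check: yes, from the black bishop on h7.
Legal moves for White: Kxh8, Kxh7.
White is in check but has 2 legal moves → neither.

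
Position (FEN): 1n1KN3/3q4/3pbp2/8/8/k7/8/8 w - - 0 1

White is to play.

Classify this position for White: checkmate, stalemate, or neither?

White to move; white king on d8.
In check: yes, from the black queen on d7.
King squares — c7: attacked by Qd7; d7: attacked by Be6; e7: attacked by Qd7; c8: attacked by Qd7; e8: own knight.
Legal moves for White: none.
In check with no legal moves → checkmate.

checkmate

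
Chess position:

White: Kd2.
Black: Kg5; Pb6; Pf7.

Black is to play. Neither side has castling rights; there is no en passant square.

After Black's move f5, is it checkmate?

no

After f5: white king on d2; in check: no.
White is not in check, so this cannot be checkmate.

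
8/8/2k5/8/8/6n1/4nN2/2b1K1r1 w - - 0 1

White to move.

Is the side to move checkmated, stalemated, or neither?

checkmate

White to move; white king on e1.
In check: yes, from the black rook on g1.
King squares — d1: attacked by Rg1; f1: attacked by Rg1; d2: attacked by Bc1; e2: attacked by Ng3; f2: own knight.
Legal moves for White: none.
In check with no legal moves → checkmate.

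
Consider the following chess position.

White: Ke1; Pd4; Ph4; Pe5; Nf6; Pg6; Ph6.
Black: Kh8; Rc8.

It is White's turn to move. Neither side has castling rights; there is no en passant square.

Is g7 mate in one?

yes

After g7: black king on h8; in check: yes, from the white pawn on g7.
King squares — g7: attacked by Ph6; h7: attacked by Nf6; g8: attacked by Nf6.
Black has no legal moves → checkmate.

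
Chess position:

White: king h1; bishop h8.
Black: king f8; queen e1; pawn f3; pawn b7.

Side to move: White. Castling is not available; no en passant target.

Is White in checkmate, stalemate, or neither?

neither

White to move; white king on h1.
In check: yes, from the black queen on e1.
Legal moves for White: Kh2.
White is in check but has 1 legal move → neither.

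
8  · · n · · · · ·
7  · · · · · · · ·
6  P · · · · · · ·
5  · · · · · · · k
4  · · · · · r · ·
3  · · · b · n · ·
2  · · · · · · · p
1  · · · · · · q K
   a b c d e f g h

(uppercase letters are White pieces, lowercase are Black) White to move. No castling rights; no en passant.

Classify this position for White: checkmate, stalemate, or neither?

checkmate

White to move; white king on h1.
In check: yes, from the black queen on g1.
King squares — g1: attacked by Ph2; g2: attacked by Qg1; h2: attacked by Qg1.
Legal moves for White: none.
In check with no legal moves → checkmate.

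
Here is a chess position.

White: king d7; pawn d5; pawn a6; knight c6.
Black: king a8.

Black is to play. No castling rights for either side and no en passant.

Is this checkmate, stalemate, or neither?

stalemate

Black to move; black king on a8.
In check: no.
King squares — a7: attacked by Nc6; b7: attacked by Pa6; b8: attacked by Nc6.
Legal moves for Black: none.
Not in check and no legal moves → stalemate.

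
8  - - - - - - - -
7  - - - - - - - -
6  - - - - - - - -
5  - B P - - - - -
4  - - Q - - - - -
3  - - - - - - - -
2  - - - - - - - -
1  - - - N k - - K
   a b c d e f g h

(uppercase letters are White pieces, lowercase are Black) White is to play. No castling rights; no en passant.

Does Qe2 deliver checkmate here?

yes

After Qe2: black king on e1; in check: yes, from the white queen on e2.
King squares — d1: attacked by Qe2; f1: attacked by Qe2; d2: attacked by Qe2; e2: attacked by Bb5; f2: attacked by Nd1.
Black has no legal moves → checkmate.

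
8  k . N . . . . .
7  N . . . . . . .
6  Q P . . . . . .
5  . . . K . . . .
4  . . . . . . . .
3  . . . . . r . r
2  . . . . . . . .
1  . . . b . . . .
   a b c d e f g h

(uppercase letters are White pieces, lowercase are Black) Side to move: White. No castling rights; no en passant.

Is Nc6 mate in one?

yes

After Nc6: black king on a8; in check: yes, from the white queen on a6.
King squares — a7: attacked by Qa6; b7: attacked by Qa6; b8: attacked by Nc6.
Black has no legal moves → checkmate.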